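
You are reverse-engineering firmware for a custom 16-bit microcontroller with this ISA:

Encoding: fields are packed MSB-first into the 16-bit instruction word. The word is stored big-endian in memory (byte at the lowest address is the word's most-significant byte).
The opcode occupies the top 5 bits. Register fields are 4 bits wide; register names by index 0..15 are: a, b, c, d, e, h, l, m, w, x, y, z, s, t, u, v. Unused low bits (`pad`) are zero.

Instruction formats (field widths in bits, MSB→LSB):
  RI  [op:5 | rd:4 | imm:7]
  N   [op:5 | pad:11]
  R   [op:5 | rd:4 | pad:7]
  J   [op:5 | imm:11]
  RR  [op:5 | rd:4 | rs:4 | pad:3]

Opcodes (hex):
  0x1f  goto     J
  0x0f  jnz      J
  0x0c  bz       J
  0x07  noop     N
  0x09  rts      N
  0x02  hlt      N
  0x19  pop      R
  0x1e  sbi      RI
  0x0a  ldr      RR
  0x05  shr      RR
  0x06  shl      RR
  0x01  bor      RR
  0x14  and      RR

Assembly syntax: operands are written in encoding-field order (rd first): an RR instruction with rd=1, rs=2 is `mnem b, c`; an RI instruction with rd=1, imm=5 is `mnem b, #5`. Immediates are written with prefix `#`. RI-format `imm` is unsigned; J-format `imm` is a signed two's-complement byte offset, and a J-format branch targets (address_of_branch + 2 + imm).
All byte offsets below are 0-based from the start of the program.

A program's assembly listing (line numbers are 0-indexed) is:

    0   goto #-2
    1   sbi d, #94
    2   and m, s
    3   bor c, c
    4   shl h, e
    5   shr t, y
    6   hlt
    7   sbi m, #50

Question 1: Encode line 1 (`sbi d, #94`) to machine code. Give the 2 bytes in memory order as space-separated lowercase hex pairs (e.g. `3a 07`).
L1: sbi op=0x1e:5|rd=3:4|imm=94:7 ⇒ 0xf1de ⇒ big f1 de

f1 de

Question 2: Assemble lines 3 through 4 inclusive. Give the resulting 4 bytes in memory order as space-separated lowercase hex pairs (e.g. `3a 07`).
3. bor fields op=0x1:5|rd=2:4|rs=2:4|pad=0:3 → word 0910h → 09 10
4. shl fields op=0x6:5|rd=5:4|rs=4:4|pad=0:3 → word 32a0h → 32 a0

09 10 32 a0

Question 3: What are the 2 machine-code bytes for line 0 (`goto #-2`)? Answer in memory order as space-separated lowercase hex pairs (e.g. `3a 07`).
0. goto fields op=0x1f:5|imm=-2:11 → word fffeh → ff fe

ff fe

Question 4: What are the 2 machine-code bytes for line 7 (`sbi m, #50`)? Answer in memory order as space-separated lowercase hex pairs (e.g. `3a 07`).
f3 b2

line 7 (sbi): pack op=0x1e:5|rd=7:4|imm=50:7 = 0xf3b2; big→ f3 b2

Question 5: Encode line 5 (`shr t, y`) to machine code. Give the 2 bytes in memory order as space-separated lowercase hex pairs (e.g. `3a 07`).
2e d0

5. shr fields op=0x5:5|rd=13:4|rs=10:4|pad=0:3 → word 2ed0h → 2e d0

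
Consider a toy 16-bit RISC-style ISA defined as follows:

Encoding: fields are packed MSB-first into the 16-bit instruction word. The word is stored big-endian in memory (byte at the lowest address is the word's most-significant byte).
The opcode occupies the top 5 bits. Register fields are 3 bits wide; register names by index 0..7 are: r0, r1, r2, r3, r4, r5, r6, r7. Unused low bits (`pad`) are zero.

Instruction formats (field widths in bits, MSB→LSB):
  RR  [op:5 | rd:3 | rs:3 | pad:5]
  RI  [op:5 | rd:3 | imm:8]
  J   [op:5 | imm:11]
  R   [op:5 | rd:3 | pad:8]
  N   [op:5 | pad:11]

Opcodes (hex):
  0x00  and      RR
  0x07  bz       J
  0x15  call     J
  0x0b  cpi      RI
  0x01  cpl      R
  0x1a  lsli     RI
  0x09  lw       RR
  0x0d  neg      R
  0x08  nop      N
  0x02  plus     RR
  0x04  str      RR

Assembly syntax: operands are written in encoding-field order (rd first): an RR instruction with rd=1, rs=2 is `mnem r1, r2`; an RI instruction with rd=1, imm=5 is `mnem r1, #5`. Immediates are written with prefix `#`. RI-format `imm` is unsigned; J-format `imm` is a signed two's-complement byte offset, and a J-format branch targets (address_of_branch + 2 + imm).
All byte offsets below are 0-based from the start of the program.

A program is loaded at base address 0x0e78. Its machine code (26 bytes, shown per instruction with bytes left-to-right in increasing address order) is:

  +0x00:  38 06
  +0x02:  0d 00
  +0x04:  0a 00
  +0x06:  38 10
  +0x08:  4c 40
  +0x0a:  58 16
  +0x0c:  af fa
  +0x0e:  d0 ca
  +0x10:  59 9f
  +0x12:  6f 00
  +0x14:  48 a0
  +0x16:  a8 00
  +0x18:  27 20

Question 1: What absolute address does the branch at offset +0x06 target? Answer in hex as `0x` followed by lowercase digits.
off 0x06: read 38 10 as big → 0x3810
  top 5b → 0x7 → bz [J]
  imm@[10:0]=0x10 ⇒ #16
  target = base 0x0e78 + off 0x06 + 2 + imm 16 = 0x0e90

0x0e90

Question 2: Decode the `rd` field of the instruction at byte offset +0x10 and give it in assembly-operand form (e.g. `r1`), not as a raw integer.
r1

[10] 59 9f → 0x599f
  opcode bits[15:11]=0xb: cpi/RI
  [10:8] rd=1 = r1
  [7:0] imm=159 = #159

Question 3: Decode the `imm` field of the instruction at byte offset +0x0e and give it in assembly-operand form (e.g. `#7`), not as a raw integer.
#202

+0x0e: d0 ca ⇒ word 0xd0ca (big)
  op=0xd0ca>>11=0x1a ⇒ lsli (RI)
  rd@[10:8]=0x0 ⇒ r0
  imm@[7:0]=0xca ⇒ #202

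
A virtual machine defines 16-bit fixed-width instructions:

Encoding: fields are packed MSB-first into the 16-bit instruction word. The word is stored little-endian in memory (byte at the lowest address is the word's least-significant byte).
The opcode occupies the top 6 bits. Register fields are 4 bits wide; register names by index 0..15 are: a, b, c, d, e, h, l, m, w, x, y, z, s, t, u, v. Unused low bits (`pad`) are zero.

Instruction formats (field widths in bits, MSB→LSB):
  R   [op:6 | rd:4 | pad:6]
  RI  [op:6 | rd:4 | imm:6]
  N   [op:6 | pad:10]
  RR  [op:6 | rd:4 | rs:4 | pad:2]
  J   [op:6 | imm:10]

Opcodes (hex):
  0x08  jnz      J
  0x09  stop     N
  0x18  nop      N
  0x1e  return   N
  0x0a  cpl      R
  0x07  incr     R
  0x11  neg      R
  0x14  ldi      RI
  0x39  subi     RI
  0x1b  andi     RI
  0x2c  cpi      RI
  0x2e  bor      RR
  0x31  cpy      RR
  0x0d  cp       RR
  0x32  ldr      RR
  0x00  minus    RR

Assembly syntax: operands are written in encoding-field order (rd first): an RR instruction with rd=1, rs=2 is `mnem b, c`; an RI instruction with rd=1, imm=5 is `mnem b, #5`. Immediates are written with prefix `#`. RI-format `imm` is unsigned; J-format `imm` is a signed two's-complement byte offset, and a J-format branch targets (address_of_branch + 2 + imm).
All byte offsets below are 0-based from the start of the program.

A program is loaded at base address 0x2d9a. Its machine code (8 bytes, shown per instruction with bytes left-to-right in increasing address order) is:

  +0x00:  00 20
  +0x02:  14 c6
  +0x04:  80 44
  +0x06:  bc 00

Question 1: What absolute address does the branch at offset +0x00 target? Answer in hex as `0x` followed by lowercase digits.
off 0x00: read 00 20 as little → 0x2000
  opcode bits[15:10]=0x8: jnz/J
  imm@[9:0]=0x0 ⇒ #0
  target = base 0x2d9a + off 0x00 + 2 + imm 0 = 0x2d9c

0x2d9c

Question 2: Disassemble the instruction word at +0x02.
off 0x02: read 14 c6 as little → 0xc614
  top 6b → 0x31 → cpy [RR]
  rd@[9:6]=0x8 ⇒ w
  rs@[5:2]=0x5 ⇒ h

cpy w, h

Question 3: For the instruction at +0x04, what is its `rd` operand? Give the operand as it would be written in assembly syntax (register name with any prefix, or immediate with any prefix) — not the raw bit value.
+0x04: 80 44 ⇒ word 0x4480 (little)
  op=0x4480>>10=0x11 ⇒ neg (R)
  [9:6] rd=2 = c

c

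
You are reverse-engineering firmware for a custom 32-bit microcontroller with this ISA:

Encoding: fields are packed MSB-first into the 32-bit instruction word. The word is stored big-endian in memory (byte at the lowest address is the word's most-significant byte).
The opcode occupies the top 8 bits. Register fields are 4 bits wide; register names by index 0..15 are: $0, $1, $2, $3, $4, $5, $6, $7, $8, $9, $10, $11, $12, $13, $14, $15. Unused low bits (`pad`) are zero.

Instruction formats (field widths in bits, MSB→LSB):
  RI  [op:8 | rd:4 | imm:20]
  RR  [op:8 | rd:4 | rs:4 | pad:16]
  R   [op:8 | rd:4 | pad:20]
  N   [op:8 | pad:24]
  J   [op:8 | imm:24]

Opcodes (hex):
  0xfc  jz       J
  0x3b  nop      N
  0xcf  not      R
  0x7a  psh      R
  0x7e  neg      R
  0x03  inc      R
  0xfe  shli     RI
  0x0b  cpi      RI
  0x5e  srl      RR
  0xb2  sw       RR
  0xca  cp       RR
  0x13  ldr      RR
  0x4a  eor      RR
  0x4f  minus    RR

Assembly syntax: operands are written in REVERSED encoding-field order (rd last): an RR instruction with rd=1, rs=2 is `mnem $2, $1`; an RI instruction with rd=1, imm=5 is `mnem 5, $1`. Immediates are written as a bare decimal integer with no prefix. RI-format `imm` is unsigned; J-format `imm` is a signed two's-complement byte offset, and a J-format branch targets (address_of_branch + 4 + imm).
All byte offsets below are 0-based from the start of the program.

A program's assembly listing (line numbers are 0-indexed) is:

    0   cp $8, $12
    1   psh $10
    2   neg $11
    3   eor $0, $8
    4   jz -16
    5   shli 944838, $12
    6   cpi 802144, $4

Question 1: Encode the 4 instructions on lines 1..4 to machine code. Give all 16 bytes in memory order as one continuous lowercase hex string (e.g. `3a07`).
L1: psh op=0x7a:8|rd=10:4|pad=0:20 ⇒ 0x7aa00000 ⇒ big 7a a0 00 00
L2: neg op=0x7e:8|rd=11:4|pad=0:20 ⇒ 0x7eb00000 ⇒ big 7e b0 00 00
L3: eor op=0x4a:8|rd=8:4|rs=0:4|pad=0:16 ⇒ 0x4a800000 ⇒ big 4a 80 00 00
L4: jz op=0xfc:8|imm=-16:24 ⇒ 0xfcfffff0 ⇒ big fc ff ff f0

7aa000007eb000004a800000fcfffff0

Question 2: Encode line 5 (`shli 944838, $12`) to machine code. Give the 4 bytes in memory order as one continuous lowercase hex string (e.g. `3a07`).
fece6ac6

L5: shli op=0xfe:8|rd=12:4|imm=944838:20 ⇒ 0xfece6ac6 ⇒ big fe ce 6a c6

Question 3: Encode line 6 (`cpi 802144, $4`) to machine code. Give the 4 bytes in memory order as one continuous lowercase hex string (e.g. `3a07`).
0b4c3d60

6. cpi fields op=0xb:8|rd=4:4|imm=802144:20 → word 0b4c3d60h → 0b 4c 3d 60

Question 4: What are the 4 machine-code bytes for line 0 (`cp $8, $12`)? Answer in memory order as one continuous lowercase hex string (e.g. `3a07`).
cac80000

line 0 (cp): pack op=0xca:8|rd=12:4|rs=8:4|pad=0:16 = 0xcac80000; big→ ca c8 00 00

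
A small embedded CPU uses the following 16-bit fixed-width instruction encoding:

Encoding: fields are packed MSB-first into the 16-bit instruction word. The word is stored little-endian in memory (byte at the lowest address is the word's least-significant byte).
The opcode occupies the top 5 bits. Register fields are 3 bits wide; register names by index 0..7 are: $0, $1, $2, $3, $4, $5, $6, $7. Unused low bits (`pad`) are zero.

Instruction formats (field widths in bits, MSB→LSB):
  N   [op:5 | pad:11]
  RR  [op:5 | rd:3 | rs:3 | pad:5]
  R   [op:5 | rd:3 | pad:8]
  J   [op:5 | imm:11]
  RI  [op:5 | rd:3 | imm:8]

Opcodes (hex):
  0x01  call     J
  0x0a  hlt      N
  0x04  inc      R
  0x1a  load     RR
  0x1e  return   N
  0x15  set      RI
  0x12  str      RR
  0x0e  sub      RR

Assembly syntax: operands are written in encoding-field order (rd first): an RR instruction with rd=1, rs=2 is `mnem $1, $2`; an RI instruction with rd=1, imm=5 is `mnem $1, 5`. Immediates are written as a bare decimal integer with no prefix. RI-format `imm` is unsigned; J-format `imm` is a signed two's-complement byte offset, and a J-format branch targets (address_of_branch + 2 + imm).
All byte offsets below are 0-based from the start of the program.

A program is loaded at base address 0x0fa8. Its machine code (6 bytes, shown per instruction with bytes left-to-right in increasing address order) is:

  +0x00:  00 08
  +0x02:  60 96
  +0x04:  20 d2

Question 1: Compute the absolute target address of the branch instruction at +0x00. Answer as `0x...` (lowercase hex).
0x0faa

[00] 00 08 → 0x0800
  top 5b → 0x1 → call [J]
  imm@[10:0]=0x0 ⇒ 0
  target = base 0x0fa8 + off 0x00 + 2 + imm 0 = 0x0faa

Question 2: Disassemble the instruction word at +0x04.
off 0x04: read 20 d2 as little → 0xd220
  top 5b → 0x1a → load [RR]
  [10:8] rd=2 = $2
  [7:5] rs=1 = $1

load $2, $1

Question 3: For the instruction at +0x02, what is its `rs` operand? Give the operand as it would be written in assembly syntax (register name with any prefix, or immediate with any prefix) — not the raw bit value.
off 0x02: read 60 96 as little → 0x9660
  op=0x9660>>11=0x12 ⇒ str (RR)
  rd: (w>>8)&0x7=0x6 → $6
  rs: (w>>5)&0x7=0x3 → $3

$3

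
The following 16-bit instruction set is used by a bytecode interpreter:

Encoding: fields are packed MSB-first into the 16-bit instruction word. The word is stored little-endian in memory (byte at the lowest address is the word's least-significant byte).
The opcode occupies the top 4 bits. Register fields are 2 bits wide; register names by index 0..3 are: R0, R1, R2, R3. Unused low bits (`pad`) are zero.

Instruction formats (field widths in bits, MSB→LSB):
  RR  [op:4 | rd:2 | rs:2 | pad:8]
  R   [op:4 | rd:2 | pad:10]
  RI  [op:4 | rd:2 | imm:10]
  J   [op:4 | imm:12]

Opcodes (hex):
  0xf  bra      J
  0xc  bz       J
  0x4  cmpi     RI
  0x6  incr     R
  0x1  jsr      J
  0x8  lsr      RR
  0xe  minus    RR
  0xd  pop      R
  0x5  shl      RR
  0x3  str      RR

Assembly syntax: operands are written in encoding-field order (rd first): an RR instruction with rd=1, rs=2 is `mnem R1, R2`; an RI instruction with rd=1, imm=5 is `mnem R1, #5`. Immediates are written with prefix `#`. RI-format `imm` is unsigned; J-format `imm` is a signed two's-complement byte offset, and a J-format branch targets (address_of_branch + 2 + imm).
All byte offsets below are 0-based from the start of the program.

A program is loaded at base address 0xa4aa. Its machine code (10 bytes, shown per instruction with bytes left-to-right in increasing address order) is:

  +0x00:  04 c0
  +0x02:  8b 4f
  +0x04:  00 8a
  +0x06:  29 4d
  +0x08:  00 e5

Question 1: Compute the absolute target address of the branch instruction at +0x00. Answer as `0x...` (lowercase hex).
@+00  little-endian(04 c0) = 0xc004
  opcode bits[15:12]=0xc: bz/J
  [11:0] imm=4 = #4
  target = base 0xa4aa + off 0x00 + 2 + imm 4 = 0xa4b0

0xa4b0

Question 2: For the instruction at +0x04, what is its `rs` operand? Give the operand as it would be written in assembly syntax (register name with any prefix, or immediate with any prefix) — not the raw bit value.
off 0x04: read 00 8a as little → 0x8a00
  opcode bits[15:12]=0x8: lsr/RR
  rd@[11:10]=0x2 ⇒ R2
  rs@[9:8]=0x2 ⇒ R2

R2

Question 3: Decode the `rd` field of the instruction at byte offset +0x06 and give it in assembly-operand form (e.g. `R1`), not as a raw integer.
off 0x06: read 29 4d as little → 0x4d29
  top 4b → 0x4 → cmpi [RI]
  rd: (w>>10)&0x3=0x3 → R3
  imm: (w>>0)&0x3ff=0x129 → #297

R3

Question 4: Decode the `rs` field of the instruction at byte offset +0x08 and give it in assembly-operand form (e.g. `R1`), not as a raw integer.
@+08  little-endian(00 e5) = 0xe500
  top 4b → 0xe → minus [RR]
  rd@[11:10]=0x1 ⇒ R1
  rs@[9:8]=0x1 ⇒ R1

R1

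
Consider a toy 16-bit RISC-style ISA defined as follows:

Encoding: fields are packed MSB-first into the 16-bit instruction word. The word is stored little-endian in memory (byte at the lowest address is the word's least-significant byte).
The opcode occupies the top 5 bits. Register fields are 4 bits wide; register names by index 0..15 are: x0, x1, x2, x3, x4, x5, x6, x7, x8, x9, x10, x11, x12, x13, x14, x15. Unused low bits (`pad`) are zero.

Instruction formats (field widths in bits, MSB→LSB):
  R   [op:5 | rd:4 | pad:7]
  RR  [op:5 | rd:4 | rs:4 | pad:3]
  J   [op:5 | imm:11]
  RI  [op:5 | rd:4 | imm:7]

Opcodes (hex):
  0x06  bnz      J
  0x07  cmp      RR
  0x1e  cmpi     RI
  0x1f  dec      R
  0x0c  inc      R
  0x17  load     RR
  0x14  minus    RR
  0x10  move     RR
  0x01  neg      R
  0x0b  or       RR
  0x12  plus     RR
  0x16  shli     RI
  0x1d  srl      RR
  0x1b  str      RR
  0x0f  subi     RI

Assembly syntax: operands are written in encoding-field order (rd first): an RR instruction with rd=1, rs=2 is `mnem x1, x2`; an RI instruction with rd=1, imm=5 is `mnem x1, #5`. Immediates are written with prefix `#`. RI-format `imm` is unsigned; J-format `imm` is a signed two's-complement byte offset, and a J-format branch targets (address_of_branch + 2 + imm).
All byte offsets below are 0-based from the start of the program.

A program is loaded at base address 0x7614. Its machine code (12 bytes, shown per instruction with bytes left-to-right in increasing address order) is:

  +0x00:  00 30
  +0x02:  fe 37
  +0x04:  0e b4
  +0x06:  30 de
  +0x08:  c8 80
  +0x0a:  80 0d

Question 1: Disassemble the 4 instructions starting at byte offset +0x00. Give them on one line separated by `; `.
bnz #0; bnz #-2; shli x8, #14; str x12, x6

off 0x00: read 00 30 as little → 0x3000
  opcode bits[15:11]=0x6: bnz/J
  [10:0] imm=0 = #0
off 0x02: read fe 37 as little → 0x37fe
  opcode bits[15:11]=0x6: bnz/J
  [10:0] imm=2046 (s11→-2) = #-2
off 0x04: read 0e b4 as little → 0xb40e
  opcode bits[15:11]=0x16: shli/RI
  [10:7] rd=8 = x8
  [6:0] imm=14 = #14
off 0x06: read 30 de as little → 0xde30
  opcode bits[15:11]=0x1b: str/RR
  [10:7] rd=12 = x12
  [6:3] rs=6 = x6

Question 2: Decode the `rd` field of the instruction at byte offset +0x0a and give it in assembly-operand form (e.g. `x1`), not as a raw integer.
x11

@+0a  little-endian(80 0d) = 0x0d80
  op=0x0d80>>11=0x1 ⇒ neg (R)
  [10:7] rd=11 = x11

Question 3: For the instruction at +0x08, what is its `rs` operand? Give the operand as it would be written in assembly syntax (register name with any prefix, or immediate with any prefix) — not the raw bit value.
x9

off 0x08: read c8 80 as little → 0x80c8
  opcode bits[15:11]=0x10: move/RR
  rd@[10:7]=0x1 ⇒ x1
  rs@[6:3]=0x9 ⇒ x9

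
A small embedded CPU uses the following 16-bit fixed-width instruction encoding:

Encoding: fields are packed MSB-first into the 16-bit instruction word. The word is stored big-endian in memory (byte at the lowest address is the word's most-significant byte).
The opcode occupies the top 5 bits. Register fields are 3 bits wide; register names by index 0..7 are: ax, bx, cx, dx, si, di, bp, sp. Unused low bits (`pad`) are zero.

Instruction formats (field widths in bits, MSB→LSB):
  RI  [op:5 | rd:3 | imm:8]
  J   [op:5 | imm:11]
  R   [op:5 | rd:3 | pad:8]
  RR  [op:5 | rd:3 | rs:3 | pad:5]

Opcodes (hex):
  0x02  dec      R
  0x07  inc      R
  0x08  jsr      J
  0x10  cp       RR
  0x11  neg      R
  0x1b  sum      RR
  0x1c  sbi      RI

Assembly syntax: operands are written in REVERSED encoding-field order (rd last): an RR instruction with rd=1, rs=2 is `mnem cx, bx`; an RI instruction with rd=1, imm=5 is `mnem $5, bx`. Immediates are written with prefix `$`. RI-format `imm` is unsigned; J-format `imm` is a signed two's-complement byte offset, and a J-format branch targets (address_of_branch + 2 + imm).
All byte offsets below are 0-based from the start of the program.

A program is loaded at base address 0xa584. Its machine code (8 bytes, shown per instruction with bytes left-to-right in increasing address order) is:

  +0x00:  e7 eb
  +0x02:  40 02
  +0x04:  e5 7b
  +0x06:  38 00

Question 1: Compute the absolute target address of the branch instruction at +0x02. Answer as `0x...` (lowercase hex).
+0x02: 40 02 ⇒ word 0x4002 (big)
  opcode bits[15:11]=0x8: jsr/J
  [10:0] imm=2 = $2
  target = base 0xa584 + off 0x02 + 2 + imm 2 = 0xa58a

0xa58a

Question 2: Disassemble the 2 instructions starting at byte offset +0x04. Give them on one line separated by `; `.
sbi $123, di; inc ax

[04] e5 7b → 0xe57b
  opcode bits[15:11]=0x1c: sbi/RI
  rd@[10:8]=0x5 ⇒ di
  imm@[7:0]=0x7b ⇒ $123
[06] 38 00 → 0x3800
  opcode bits[15:11]=0x7: inc/R
  rd@[10:8]=0x0 ⇒ ax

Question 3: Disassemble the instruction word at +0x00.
sbi $235, sp

+0x00: e7 eb ⇒ word 0xe7eb (big)
  op=0xe7eb>>11=0x1c ⇒ sbi (RI)
  rd: (w>>8)&0x7=0x7 → sp
  imm: (w>>0)&0xff=0xeb → $235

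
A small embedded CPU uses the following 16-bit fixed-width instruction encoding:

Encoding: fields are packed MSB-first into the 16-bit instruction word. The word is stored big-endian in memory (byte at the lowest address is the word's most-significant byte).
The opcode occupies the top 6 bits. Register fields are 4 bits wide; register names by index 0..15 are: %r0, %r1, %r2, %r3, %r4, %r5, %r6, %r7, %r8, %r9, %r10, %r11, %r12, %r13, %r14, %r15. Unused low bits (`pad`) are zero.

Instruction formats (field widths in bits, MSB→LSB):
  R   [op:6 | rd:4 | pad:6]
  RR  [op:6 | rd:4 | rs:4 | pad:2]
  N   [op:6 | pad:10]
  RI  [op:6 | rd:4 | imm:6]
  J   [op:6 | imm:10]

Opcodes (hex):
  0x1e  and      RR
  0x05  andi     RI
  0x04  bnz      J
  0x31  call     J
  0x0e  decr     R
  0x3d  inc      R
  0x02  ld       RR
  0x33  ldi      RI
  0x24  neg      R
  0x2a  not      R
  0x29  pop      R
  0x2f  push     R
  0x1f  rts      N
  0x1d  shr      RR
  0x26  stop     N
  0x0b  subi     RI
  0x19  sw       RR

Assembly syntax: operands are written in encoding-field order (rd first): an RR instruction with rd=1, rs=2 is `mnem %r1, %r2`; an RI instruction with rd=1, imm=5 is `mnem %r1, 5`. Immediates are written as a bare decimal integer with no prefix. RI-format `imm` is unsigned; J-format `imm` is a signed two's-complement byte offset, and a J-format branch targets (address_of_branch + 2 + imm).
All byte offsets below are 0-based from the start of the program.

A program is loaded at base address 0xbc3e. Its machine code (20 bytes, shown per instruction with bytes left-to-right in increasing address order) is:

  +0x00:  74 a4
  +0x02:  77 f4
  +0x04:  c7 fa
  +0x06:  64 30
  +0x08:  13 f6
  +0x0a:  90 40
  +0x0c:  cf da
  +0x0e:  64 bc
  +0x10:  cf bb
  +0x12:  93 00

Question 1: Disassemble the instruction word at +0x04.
call -6

off 0x04: read c7 fa as big → 0xc7fa
  opcode bits[15:10]=0x31: call/J
  [9:0] imm=1018 (s10→-6) = -6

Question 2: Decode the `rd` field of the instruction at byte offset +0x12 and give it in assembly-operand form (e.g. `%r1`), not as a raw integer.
+0x12: 93 00 ⇒ word 0x9300 (big)
  op=0x9300>>10=0x24 ⇒ neg (R)
  [9:6] rd=12 = %r12

%r12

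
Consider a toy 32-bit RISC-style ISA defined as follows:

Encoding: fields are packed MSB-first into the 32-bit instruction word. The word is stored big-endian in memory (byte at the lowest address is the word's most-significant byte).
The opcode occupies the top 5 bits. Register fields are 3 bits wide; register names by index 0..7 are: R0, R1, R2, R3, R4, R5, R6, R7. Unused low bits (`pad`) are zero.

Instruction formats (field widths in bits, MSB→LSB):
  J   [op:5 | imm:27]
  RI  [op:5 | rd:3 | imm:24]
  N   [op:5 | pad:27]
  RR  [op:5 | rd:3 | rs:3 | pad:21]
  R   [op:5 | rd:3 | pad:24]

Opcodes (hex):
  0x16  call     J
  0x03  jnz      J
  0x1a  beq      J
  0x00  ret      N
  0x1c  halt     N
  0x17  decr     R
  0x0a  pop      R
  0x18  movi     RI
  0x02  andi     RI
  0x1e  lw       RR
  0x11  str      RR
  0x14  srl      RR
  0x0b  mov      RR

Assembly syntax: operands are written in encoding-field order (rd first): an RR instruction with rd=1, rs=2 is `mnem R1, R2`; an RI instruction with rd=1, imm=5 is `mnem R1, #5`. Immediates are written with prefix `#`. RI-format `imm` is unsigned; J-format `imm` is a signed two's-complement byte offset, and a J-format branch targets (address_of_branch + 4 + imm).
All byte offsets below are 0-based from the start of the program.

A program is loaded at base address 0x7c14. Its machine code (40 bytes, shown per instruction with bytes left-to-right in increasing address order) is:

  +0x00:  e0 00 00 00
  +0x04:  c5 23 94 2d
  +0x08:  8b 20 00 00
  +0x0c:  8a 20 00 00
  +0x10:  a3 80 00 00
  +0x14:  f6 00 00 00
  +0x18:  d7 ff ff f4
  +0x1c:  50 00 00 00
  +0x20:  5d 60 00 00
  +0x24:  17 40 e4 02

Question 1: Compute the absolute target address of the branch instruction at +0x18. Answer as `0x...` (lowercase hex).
0x7c24

@+18  big-endian(d7 ff ff f4) = 0xd7fffff4
  op=0xd7fffff4>>27=0x1a ⇒ beq (J)
  [26:0] imm=134217716 (s27→-12) = #-12
  target = base 0x7c14 + off 0x18 + 4 + imm -12 = 0x7c24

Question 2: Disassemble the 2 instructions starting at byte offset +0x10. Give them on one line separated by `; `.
srl R3, R4; lw R6, R0

[10] a3 80 00 00 → 0xa3800000
  top 5b → 0x14 → srl [RR]
  [26:24] rd=3 = R3
  [23:21] rs=4 = R4
[14] f6 00 00 00 → 0xf6000000
  top 5b → 0x1e → lw [RR]
  [26:24] rd=6 = R6
  [23:21] rs=0 = R0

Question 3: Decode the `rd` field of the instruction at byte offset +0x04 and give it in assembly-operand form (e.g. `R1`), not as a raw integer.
R5

@+04  big-endian(c5 23 94 2d) = 0xc523942d
  op=0xc523942d>>27=0x18 ⇒ movi (RI)
  rd: (w>>24)&0x7=0x5 → R5
  imm: (w>>0)&0xffffff=0x23942d → #2331693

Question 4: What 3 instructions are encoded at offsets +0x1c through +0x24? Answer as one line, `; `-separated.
pop R0; mov R5, R3; andi R7, #4252674

off 0x1c: read 50 00 00 00 as big → 0x50000000
  op=0x50000000>>27=0xa ⇒ pop (R)
  rd: (w>>24)&0x7=0x0 → R0
off 0x20: read 5d 60 00 00 as big → 0x5d600000
  op=0x5d600000>>27=0xb ⇒ mov (RR)
  rd: (w>>24)&0x7=0x5 → R5
  rs: (w>>21)&0x7=0x3 → R3
off 0x24: read 17 40 e4 02 as big → 0x1740e402
  op=0x1740e402>>27=0x2 ⇒ andi (RI)
  rd: (w>>24)&0x7=0x7 → R7
  imm: (w>>0)&0xffffff=0x40e402 → #4252674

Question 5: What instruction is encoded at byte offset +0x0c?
str R2, R1

+0x0c: 8a 20 00 00 ⇒ word 0x8a200000 (big)
  opcode bits[31:27]=0x11: str/RR
  rd: (w>>24)&0x7=0x2 → R2
  rs: (w>>21)&0x7=0x1 → R1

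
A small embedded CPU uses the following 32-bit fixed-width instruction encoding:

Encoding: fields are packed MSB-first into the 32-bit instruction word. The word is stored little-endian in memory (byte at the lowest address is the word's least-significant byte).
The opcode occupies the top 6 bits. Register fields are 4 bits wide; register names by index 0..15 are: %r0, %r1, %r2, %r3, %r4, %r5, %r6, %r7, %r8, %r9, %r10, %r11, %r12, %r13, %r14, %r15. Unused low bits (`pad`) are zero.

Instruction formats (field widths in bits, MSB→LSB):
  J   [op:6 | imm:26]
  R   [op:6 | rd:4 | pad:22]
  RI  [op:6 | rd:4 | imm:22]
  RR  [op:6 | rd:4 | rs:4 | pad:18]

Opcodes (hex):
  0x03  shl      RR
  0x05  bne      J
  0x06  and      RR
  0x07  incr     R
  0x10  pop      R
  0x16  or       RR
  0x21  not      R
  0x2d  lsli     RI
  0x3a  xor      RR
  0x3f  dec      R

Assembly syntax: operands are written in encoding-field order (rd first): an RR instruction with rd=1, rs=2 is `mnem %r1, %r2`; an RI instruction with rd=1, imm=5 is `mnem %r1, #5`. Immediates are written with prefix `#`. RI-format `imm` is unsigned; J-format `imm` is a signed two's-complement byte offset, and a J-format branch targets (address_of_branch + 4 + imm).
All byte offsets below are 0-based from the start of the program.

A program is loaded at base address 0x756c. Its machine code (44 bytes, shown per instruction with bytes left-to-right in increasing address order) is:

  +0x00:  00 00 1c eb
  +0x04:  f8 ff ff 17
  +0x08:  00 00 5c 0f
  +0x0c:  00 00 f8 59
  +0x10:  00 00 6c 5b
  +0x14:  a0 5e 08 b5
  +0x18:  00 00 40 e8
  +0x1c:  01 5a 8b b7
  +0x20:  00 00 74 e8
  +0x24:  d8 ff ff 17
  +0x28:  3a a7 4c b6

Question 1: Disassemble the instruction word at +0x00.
xor %r12, %r7

@+00  little-endian(00 00 1c eb) = 0xeb1c0000
  top 6b → 0x3a → xor [RR]
  rd@[25:22]=0xc ⇒ %r12
  rs@[21:18]=0x7 ⇒ %r7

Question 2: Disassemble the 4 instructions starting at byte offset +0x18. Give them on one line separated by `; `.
xor %r1, %r0; lsli %r14, #743937; xor %r1, %r13; bne #-40

+0x18: 00 00 40 e8 ⇒ word 0xe8400000 (little)
  opcode bits[31:26]=0x3a: xor/RR
  [25:22] rd=1 = %r1
  [21:18] rs=0 = %r0
+0x1c: 01 5a 8b b7 ⇒ word 0xb78b5a01 (little)
  opcode bits[31:26]=0x2d: lsli/RI
  [25:22] rd=14 = %r14
  [21:0] imm=743937 = #743937
+0x20: 00 00 74 e8 ⇒ word 0xe8740000 (little)
  opcode bits[31:26]=0x3a: xor/RR
  [25:22] rd=1 = %r1
  [21:18] rs=13 = %r13
+0x24: d8 ff ff 17 ⇒ word 0x17ffffd8 (little)
  opcode bits[31:26]=0x5: bne/J
  [25:0] imm=67108824 (s26→-40) = #-40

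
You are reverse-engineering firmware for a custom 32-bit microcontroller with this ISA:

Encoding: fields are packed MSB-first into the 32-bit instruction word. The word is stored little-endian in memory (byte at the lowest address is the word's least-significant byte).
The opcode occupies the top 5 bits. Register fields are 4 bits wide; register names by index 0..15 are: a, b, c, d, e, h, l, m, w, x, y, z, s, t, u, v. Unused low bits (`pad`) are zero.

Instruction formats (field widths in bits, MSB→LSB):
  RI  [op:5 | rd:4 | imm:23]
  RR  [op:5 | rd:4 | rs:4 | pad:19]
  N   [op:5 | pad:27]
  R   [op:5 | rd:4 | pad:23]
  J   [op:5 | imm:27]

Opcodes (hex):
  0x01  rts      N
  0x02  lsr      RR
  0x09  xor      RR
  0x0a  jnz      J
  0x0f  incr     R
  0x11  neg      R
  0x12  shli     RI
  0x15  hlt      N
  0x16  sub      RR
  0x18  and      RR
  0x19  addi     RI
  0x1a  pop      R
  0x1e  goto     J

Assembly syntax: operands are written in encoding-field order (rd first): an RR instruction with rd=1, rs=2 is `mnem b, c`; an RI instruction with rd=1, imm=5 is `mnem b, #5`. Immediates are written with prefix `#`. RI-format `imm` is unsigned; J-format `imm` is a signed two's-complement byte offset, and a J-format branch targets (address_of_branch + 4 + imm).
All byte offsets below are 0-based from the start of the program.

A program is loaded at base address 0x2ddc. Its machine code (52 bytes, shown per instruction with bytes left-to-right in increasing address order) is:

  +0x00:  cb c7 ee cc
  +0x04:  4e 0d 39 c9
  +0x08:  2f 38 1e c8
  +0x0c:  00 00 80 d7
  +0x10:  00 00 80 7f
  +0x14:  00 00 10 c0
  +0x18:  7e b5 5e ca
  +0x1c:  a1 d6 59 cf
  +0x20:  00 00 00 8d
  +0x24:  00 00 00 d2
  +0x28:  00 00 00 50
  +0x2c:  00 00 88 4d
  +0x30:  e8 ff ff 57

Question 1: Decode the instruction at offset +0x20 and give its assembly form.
off 0x20: read 00 00 00 8d as little → 0x8d000000
  opcode bits[31:27]=0x11: neg/R
  rd@[26:23]=0xa ⇒ y

neg y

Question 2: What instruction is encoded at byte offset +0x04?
@+04  little-endian(4e 0d 39 c9) = 0xc9390d4e
  opcode bits[31:27]=0x19: addi/RI
  [26:23] rd=2 = c
  [22:0] imm=3738958 = #3738958

addi c, #3738958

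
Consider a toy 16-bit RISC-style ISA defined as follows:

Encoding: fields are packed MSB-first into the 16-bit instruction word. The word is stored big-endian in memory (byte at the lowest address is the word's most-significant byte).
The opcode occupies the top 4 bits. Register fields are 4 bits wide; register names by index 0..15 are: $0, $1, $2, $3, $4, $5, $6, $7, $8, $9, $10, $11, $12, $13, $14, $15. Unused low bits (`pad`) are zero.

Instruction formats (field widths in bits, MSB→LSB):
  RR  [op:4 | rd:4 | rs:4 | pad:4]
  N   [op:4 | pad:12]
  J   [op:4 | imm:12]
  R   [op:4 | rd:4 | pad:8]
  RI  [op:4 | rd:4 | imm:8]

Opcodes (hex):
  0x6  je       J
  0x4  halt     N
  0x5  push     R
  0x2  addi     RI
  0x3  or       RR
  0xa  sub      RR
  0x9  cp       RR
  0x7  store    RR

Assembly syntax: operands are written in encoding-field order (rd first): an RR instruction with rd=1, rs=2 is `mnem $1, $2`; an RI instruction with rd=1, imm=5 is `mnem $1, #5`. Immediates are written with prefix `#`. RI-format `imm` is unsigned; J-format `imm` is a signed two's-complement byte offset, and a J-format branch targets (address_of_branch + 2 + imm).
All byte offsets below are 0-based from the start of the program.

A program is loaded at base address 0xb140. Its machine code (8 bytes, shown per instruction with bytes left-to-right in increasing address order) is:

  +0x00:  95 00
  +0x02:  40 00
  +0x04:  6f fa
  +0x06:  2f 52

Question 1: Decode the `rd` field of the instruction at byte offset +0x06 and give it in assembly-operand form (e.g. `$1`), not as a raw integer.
off 0x06: read 2f 52 as big → 0x2f52
  op=0x2f52>>12=0x2 ⇒ addi (RI)
  rd: (w>>8)&0xf=0xf → $15
  imm: (w>>0)&0xff=0x52 → #82

$15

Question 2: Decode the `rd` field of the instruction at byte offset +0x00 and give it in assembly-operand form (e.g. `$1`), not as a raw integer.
$5

off 0x00: read 95 00 as big → 0x9500
  top 4b → 0x9 → cp [RR]
  [11:8] rd=5 = $5
  [7:4] rs=0 = $0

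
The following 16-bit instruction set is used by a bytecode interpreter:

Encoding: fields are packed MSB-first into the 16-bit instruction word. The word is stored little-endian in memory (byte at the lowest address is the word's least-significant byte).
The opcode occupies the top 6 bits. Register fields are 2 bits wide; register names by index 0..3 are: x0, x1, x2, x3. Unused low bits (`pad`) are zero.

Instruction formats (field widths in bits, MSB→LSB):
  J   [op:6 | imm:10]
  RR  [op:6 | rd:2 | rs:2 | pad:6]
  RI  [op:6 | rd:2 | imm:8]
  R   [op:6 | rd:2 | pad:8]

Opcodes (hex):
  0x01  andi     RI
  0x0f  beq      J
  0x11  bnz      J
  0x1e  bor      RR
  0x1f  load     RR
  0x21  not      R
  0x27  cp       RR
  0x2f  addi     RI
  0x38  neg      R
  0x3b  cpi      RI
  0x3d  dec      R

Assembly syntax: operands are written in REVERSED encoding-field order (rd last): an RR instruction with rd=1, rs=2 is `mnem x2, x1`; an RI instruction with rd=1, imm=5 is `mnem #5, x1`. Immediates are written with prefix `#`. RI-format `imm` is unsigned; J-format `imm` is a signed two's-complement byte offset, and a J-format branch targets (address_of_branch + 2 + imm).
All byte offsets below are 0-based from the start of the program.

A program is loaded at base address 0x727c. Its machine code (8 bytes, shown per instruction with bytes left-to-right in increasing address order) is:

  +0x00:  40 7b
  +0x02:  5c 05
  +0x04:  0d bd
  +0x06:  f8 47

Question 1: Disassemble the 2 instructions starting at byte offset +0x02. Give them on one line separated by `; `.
[02] 5c 05 → 0x055c
  op=0x055c>>10=0x1 ⇒ andi (RI)
  rd: (w>>8)&0x3=0x1 → x1
  imm: (w>>0)&0xff=0x5c → #92
[04] 0d bd → 0xbd0d
  op=0xbd0d>>10=0x2f ⇒ addi (RI)
  rd: (w>>8)&0x3=0x1 → x1
  imm: (w>>0)&0xff=0xd → #13

andi #92, x1; addi #13, x1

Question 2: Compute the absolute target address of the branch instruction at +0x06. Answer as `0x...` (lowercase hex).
0x727c

[06] f8 47 → 0x47f8
  op=0x47f8>>10=0x11 ⇒ bnz (J)
  [9:0] imm=1016 (s10→-8) = #-8
  target = base 0x727c + off 0x06 + 2 + imm -8 = 0x727c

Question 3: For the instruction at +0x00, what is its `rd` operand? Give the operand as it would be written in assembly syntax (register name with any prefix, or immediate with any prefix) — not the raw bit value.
x3

+0x00: 40 7b ⇒ word 0x7b40 (little)
  opcode bits[15:10]=0x1e: bor/RR
  rd: (w>>8)&0x3=0x3 → x3
  rs: (w>>6)&0x3=0x1 → x1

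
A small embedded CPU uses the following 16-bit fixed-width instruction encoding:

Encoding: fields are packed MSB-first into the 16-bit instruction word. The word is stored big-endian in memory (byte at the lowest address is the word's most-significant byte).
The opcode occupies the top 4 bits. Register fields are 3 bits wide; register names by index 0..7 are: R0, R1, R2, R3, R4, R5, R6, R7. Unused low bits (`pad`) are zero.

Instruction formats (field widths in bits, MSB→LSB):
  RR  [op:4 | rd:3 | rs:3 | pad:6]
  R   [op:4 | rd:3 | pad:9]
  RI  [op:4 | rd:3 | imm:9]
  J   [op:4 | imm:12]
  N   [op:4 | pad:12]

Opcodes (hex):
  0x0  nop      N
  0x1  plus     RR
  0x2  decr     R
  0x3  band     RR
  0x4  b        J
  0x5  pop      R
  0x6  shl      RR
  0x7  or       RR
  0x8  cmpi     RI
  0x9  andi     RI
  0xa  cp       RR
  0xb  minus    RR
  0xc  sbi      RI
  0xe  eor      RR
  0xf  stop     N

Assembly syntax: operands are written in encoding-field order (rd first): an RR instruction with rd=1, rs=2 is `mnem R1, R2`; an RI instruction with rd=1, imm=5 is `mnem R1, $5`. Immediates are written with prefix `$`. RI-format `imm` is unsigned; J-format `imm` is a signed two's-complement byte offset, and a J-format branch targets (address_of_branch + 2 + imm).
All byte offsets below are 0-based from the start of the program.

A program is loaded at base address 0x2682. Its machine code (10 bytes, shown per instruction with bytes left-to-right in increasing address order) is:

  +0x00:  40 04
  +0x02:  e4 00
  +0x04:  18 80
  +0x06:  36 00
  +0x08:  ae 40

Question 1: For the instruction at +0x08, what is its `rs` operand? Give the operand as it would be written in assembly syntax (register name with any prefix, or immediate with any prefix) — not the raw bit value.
R1

+0x08: ae 40 ⇒ word 0xae40 (big)
  op=0xae40>>12=0xa ⇒ cp (RR)
  rd: (w>>9)&0x7=0x7 → R7
  rs: (w>>6)&0x7=0x1 → R1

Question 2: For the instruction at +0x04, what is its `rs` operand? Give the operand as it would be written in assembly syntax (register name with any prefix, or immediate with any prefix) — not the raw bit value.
off 0x04: read 18 80 as big → 0x1880
  op=0x1880>>12=0x1 ⇒ plus (RR)
  rd@[11:9]=0x4 ⇒ R4
  rs@[8:6]=0x2 ⇒ R2

R2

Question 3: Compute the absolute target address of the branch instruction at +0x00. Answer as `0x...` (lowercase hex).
0x2688

off 0x00: read 40 04 as big → 0x4004
  top 4b → 0x4 → b [J]
  imm@[11:0]=0x4 ⇒ $4
  target = base 0x2682 + off 0x00 + 2 + imm 4 = 0x2688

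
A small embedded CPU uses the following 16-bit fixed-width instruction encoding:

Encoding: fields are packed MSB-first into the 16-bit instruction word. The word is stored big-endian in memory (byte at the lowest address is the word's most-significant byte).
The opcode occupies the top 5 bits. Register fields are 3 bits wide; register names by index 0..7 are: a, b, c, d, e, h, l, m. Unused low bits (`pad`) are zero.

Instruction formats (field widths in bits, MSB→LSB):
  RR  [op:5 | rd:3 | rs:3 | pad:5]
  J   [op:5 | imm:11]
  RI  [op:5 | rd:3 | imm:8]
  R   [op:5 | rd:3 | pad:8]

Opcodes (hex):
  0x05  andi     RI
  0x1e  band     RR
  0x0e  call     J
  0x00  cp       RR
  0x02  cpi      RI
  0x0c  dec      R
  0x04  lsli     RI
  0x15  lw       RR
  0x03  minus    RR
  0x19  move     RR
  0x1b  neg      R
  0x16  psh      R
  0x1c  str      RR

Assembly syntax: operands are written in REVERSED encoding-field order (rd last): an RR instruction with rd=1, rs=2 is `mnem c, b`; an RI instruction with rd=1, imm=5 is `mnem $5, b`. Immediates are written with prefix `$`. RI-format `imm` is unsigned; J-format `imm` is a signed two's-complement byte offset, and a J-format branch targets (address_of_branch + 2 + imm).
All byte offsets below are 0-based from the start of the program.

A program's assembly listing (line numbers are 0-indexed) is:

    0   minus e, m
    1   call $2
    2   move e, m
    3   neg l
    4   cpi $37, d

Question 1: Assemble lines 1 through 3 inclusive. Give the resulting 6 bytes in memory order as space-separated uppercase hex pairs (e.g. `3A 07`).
70 02 CF 80 DE 00

line 1 (call): pack op=0xe:5|imm=2:11 = 0x7002; big→ 70 02
line 2 (move): pack op=0x19:5|rd=7:3|rs=4:3|pad=0:5 = 0xcf80; big→ cf 80
line 3 (neg): pack op=0x1b:5|rd=6:3|pad=0:8 = 0xde00; big→ de 00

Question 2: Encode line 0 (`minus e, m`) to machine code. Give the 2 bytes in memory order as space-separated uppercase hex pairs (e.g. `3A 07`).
L0: minus op=0x3:5|rd=7:3|rs=4:3|pad=0:5 ⇒ 0x1f80 ⇒ big 1f 80

1F 80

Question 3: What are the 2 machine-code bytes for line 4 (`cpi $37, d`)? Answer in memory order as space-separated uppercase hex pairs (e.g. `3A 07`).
4. cpi fields op=0x2:5|rd=3:3|imm=37:8 → word 1325h → 13 25

13 25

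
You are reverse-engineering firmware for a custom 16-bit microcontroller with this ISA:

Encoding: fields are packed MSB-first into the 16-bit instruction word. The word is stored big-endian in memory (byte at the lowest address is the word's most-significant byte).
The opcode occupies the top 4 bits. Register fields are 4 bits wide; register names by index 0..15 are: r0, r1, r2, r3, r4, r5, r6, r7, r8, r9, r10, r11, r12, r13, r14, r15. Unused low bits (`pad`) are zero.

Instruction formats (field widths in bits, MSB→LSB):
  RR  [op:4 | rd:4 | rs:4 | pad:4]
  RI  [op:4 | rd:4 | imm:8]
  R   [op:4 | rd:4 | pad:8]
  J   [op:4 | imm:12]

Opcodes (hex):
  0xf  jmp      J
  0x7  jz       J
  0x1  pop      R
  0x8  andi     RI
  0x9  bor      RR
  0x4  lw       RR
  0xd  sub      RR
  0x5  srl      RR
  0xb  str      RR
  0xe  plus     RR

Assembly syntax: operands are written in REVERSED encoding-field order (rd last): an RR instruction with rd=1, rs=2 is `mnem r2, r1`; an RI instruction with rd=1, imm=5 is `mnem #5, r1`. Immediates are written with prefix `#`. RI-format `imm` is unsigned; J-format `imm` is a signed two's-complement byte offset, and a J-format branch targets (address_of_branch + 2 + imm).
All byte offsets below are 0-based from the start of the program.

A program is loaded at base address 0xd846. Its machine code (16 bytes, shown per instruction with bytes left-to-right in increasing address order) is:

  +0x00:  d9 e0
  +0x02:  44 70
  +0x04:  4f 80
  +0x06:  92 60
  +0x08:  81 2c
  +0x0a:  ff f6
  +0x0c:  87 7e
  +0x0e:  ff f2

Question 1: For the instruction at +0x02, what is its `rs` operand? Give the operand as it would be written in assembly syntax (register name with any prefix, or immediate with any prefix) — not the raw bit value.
r7

[02] 44 70 → 0x4470
  opcode bits[15:12]=0x4: lw/RR
  rd@[11:8]=0x4 ⇒ r4
  rs@[7:4]=0x7 ⇒ r7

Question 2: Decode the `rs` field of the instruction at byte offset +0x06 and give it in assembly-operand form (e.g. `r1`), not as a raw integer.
[06] 92 60 → 0x9260
  top 4b → 0x9 → bor [RR]
  [11:8] rd=2 = r2
  [7:4] rs=6 = r6

r6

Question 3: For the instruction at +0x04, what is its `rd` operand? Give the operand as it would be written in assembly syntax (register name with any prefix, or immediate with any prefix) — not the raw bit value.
r15

off 0x04: read 4f 80 as big → 0x4f80
  opcode bits[15:12]=0x4: lw/RR
  rd@[11:8]=0xf ⇒ r15
  rs@[7:4]=0x8 ⇒ r8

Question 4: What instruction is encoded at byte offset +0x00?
sub r14, r9

+0x00: d9 e0 ⇒ word 0xd9e0 (big)
  top 4b → 0xd → sub [RR]
  rd: (w>>8)&0xf=0x9 → r9
  rs: (w>>4)&0xf=0xe → r14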